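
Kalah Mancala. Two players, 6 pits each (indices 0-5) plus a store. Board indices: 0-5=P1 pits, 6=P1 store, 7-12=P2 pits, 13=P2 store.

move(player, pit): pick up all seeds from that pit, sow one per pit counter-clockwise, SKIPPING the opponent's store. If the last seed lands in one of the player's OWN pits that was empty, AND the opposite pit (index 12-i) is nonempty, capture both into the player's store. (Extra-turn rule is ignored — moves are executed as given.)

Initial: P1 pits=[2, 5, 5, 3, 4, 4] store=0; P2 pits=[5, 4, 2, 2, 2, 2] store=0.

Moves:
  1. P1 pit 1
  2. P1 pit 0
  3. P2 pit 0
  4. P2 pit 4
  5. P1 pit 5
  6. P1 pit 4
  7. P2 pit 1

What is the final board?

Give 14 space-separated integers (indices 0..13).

Move 1: P1 pit1 -> P1=[2,0,6,4,5,5](1) P2=[5,4,2,2,2,2](0)
Move 2: P1 pit0 -> P1=[0,1,7,4,5,5](1) P2=[5,4,2,2,2,2](0)
Move 3: P2 pit0 -> P1=[0,1,7,4,5,5](1) P2=[0,5,3,3,3,3](0)
Move 4: P2 pit4 -> P1=[1,1,7,4,5,5](1) P2=[0,5,3,3,0,4](1)
Move 5: P1 pit5 -> P1=[1,1,7,4,5,0](2) P2=[1,6,4,4,0,4](1)
Move 6: P1 pit4 -> P1=[1,1,7,4,0,1](3) P2=[2,7,5,4,0,4](1)
Move 7: P2 pit1 -> P1=[2,2,7,4,0,1](3) P2=[2,0,6,5,1,5](2)

Answer: 2 2 7 4 0 1 3 2 0 6 5 1 5 2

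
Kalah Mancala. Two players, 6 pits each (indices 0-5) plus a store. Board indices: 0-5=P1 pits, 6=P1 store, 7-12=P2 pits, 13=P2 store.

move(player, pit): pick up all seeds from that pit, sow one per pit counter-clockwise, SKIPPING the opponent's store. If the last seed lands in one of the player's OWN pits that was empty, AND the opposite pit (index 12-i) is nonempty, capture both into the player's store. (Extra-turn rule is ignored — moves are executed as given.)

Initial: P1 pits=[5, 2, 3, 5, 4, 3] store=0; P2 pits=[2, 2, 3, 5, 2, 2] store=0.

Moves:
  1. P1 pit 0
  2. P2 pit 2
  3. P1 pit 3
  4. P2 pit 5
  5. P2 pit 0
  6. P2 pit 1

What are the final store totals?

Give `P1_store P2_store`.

Move 1: P1 pit0 -> P1=[0,3,4,6,5,4](0) P2=[2,2,3,5,2,2](0)
Move 2: P2 pit2 -> P1=[0,3,4,6,5,4](0) P2=[2,2,0,6,3,3](0)
Move 3: P1 pit3 -> P1=[0,3,4,0,6,5](1) P2=[3,3,1,6,3,3](0)
Move 4: P2 pit5 -> P1=[1,4,4,0,6,5](1) P2=[3,3,1,6,3,0](1)
Move 5: P2 pit0 -> P1=[1,4,4,0,6,5](1) P2=[0,4,2,7,3,0](1)
Move 6: P2 pit1 -> P1=[0,4,4,0,6,5](1) P2=[0,0,3,8,4,0](3)

Answer: 1 3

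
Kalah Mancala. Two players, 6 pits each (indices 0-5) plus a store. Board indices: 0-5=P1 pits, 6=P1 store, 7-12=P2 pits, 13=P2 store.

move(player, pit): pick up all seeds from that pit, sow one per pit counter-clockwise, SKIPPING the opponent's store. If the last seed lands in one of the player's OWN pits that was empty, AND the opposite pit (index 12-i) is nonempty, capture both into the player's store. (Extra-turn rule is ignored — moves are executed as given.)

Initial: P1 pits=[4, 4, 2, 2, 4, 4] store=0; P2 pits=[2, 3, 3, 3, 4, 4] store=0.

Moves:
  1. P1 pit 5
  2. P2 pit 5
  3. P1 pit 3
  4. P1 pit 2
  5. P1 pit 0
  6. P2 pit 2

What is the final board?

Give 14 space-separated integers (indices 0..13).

Answer: 0 6 1 2 7 2 5 0 4 0 4 5 1 2

Derivation:
Move 1: P1 pit5 -> P1=[4,4,2,2,4,0](1) P2=[3,4,4,3,4,4](0)
Move 2: P2 pit5 -> P1=[5,5,3,2,4,0](1) P2=[3,4,4,3,4,0](1)
Move 3: P1 pit3 -> P1=[5,5,3,0,5,0](5) P2=[0,4,4,3,4,0](1)
Move 4: P1 pit2 -> P1=[5,5,0,1,6,1](5) P2=[0,4,4,3,4,0](1)
Move 5: P1 pit0 -> P1=[0,6,1,2,7,2](5) P2=[0,4,4,3,4,0](1)
Move 6: P2 pit2 -> P1=[0,6,1,2,7,2](5) P2=[0,4,0,4,5,1](2)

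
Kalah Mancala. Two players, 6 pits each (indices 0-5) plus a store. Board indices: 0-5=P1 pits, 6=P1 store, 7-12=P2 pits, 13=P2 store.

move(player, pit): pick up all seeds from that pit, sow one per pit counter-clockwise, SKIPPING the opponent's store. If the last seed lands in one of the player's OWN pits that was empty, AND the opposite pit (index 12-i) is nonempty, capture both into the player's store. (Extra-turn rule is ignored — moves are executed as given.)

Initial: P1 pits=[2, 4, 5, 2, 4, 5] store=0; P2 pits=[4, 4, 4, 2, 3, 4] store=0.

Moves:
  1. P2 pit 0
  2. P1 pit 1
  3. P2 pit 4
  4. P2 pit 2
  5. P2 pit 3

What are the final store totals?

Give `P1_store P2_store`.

Move 1: P2 pit0 -> P1=[2,4,5,2,4,5](0) P2=[0,5,5,3,4,4](0)
Move 2: P1 pit1 -> P1=[2,0,6,3,5,6](0) P2=[0,5,5,3,4,4](0)
Move 3: P2 pit4 -> P1=[3,1,6,3,5,6](0) P2=[0,5,5,3,0,5](1)
Move 4: P2 pit2 -> P1=[4,1,6,3,5,6](0) P2=[0,5,0,4,1,6](2)
Move 5: P2 pit3 -> P1=[5,1,6,3,5,6](0) P2=[0,5,0,0,2,7](3)

Answer: 0 3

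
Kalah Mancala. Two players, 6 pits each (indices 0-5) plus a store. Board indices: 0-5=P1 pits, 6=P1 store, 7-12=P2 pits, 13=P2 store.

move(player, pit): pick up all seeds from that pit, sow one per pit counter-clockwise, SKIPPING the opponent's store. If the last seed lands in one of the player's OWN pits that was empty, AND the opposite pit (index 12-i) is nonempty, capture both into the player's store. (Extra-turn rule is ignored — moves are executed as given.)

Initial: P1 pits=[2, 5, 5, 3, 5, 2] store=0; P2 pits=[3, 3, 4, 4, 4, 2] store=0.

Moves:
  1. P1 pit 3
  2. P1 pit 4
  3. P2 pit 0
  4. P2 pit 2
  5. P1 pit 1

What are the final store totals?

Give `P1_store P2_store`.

Answer: 3 1

Derivation:
Move 1: P1 pit3 -> P1=[2,5,5,0,6,3](1) P2=[3,3,4,4,4,2](0)
Move 2: P1 pit4 -> P1=[2,5,5,0,0,4](2) P2=[4,4,5,5,4,2](0)
Move 3: P2 pit0 -> P1=[2,5,5,0,0,4](2) P2=[0,5,6,6,5,2](0)
Move 4: P2 pit2 -> P1=[3,6,5,0,0,4](2) P2=[0,5,0,7,6,3](1)
Move 5: P1 pit1 -> P1=[3,0,6,1,1,5](3) P2=[1,5,0,7,6,3](1)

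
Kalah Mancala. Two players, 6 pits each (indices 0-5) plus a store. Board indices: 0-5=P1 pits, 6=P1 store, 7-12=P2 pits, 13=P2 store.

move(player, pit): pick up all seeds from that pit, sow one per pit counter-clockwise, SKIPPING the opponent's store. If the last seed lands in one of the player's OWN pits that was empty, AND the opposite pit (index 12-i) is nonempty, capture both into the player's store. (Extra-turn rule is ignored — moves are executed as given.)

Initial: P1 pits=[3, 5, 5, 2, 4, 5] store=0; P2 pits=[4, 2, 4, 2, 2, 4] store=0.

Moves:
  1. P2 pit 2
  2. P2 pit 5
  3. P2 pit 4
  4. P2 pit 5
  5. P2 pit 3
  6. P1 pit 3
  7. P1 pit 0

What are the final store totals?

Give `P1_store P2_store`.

Move 1: P2 pit2 -> P1=[3,5,5,2,4,5](0) P2=[4,2,0,3,3,5](1)
Move 2: P2 pit5 -> P1=[4,6,6,3,4,5](0) P2=[4,2,0,3,3,0](2)
Move 3: P2 pit4 -> P1=[5,6,6,3,4,5](0) P2=[4,2,0,3,0,1](3)
Move 4: P2 pit5 -> P1=[5,6,6,3,4,5](0) P2=[4,2,0,3,0,0](4)
Move 5: P2 pit3 -> P1=[5,6,6,3,4,5](0) P2=[4,2,0,0,1,1](5)
Move 6: P1 pit3 -> P1=[5,6,6,0,5,6](1) P2=[4,2,0,0,1,1](5)
Move 7: P1 pit0 -> P1=[0,7,7,1,6,7](1) P2=[4,2,0,0,1,1](5)

Answer: 1 5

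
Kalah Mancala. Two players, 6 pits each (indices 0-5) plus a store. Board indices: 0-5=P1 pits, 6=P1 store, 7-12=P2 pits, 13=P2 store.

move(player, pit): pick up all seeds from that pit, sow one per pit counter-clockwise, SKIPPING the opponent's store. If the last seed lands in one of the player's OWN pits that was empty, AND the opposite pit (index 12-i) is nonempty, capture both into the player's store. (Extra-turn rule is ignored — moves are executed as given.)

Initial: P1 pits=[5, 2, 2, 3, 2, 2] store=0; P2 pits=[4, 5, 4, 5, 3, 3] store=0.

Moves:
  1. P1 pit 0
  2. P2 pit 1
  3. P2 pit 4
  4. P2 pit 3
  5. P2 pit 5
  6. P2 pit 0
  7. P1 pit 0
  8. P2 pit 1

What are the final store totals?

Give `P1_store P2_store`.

Move 1: P1 pit0 -> P1=[0,3,3,4,3,3](0) P2=[4,5,4,5,3,3](0)
Move 2: P2 pit1 -> P1=[0,3,3,4,3,3](0) P2=[4,0,5,6,4,4](1)
Move 3: P2 pit4 -> P1=[1,4,3,4,3,3](0) P2=[4,0,5,6,0,5](2)
Move 4: P2 pit3 -> P1=[2,5,4,4,3,3](0) P2=[4,0,5,0,1,6](3)
Move 5: P2 pit5 -> P1=[3,6,5,5,4,3](0) P2=[4,0,5,0,1,0](4)
Move 6: P2 pit0 -> P1=[3,6,5,5,4,3](0) P2=[0,1,6,1,2,0](4)
Move 7: P1 pit0 -> P1=[0,7,6,6,4,3](0) P2=[0,1,6,1,2,0](4)
Move 8: P2 pit1 -> P1=[0,7,6,6,4,3](0) P2=[0,0,7,1,2,0](4)

Answer: 0 4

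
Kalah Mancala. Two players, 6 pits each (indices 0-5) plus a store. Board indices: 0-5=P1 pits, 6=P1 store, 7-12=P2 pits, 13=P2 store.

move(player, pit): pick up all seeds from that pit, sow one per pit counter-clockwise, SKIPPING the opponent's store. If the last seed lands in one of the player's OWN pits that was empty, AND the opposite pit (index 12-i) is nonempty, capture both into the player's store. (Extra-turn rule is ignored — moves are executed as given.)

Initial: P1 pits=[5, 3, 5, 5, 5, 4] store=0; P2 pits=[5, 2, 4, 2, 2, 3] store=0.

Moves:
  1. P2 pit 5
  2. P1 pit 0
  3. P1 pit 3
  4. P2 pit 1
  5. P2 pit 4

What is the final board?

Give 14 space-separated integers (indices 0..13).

Move 1: P2 pit5 -> P1=[6,4,5,5,5,4](0) P2=[5,2,4,2,2,0](1)
Move 2: P1 pit0 -> P1=[0,5,6,6,6,5](1) P2=[5,2,4,2,2,0](1)
Move 3: P1 pit3 -> P1=[0,5,6,0,7,6](2) P2=[6,3,5,2,2,0](1)
Move 4: P2 pit1 -> P1=[0,5,6,0,7,6](2) P2=[6,0,6,3,3,0](1)
Move 5: P2 pit4 -> P1=[1,5,6,0,7,6](2) P2=[6,0,6,3,0,1](2)

Answer: 1 5 6 0 7 6 2 6 0 6 3 0 1 2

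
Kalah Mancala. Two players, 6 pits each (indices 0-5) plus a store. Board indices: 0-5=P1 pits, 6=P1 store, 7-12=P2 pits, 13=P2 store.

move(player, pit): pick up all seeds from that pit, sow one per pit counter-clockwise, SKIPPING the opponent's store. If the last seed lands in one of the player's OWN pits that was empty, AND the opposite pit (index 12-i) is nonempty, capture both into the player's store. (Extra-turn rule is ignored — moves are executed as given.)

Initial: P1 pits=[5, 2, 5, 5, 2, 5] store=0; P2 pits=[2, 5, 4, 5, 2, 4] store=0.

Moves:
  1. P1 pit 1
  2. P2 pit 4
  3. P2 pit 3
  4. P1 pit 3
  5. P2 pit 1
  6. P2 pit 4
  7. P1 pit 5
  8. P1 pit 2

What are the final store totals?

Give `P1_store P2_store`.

Answer: 3 4

Derivation:
Move 1: P1 pit1 -> P1=[5,0,6,6,2,5](0) P2=[2,5,4,5,2,4](0)
Move 2: P2 pit4 -> P1=[5,0,6,6,2,5](0) P2=[2,5,4,5,0,5](1)
Move 3: P2 pit3 -> P1=[6,1,6,6,2,5](0) P2=[2,5,4,0,1,6](2)
Move 4: P1 pit3 -> P1=[6,1,6,0,3,6](1) P2=[3,6,5,0,1,6](2)
Move 5: P2 pit1 -> P1=[7,1,6,0,3,6](1) P2=[3,0,6,1,2,7](3)
Move 6: P2 pit4 -> P1=[7,1,6,0,3,6](1) P2=[3,0,6,1,0,8](4)
Move 7: P1 pit5 -> P1=[7,1,6,0,3,0](2) P2=[4,1,7,2,1,8](4)
Move 8: P1 pit2 -> P1=[7,1,0,1,4,1](3) P2=[5,2,7,2,1,8](4)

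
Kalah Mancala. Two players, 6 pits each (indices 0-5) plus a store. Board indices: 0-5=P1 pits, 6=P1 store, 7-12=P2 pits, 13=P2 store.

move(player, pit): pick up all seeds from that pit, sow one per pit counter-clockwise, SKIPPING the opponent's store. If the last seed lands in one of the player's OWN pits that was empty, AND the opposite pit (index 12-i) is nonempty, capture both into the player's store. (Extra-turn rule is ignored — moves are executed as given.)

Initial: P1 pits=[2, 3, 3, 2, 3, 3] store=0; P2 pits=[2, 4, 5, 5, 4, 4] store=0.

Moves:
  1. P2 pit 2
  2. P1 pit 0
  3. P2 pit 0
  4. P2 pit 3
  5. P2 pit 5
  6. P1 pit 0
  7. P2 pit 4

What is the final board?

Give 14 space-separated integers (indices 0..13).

Answer: 1 8 8 2 4 3 0 0 5 0 0 0 1 8

Derivation:
Move 1: P2 pit2 -> P1=[3,3,3,2,3,3](0) P2=[2,4,0,6,5,5](1)
Move 2: P1 pit0 -> P1=[0,4,4,3,3,3](0) P2=[2,4,0,6,5,5](1)
Move 3: P2 pit0 -> P1=[0,4,4,0,3,3](0) P2=[0,5,0,6,5,5](5)
Move 4: P2 pit3 -> P1=[1,5,5,0,3,3](0) P2=[0,5,0,0,6,6](6)
Move 5: P2 pit5 -> P1=[2,6,6,1,4,3](0) P2=[0,5,0,0,6,0](7)
Move 6: P1 pit0 -> P1=[0,7,7,1,4,3](0) P2=[0,5,0,0,6,0](7)
Move 7: P2 pit4 -> P1=[1,8,8,2,4,3](0) P2=[0,5,0,0,0,1](8)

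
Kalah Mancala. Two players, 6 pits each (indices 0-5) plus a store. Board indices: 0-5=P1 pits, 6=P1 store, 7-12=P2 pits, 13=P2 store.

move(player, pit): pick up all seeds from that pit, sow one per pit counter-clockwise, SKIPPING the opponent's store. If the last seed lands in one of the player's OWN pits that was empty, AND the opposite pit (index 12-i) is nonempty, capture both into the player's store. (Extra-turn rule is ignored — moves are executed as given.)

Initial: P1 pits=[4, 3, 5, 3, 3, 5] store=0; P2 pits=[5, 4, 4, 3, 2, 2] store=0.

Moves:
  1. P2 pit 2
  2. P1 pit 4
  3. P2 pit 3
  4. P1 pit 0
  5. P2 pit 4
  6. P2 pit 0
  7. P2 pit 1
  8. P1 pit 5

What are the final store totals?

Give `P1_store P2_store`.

Answer: 2 5

Derivation:
Move 1: P2 pit2 -> P1=[4,3,5,3,3,5](0) P2=[5,4,0,4,3,3](1)
Move 2: P1 pit4 -> P1=[4,3,5,3,0,6](1) P2=[6,4,0,4,3,3](1)
Move 3: P2 pit3 -> P1=[5,3,5,3,0,6](1) P2=[6,4,0,0,4,4](2)
Move 4: P1 pit0 -> P1=[0,4,6,4,1,7](1) P2=[6,4,0,0,4,4](2)
Move 5: P2 pit4 -> P1=[1,5,6,4,1,7](1) P2=[6,4,0,0,0,5](3)
Move 6: P2 pit0 -> P1=[1,5,6,4,1,7](1) P2=[0,5,1,1,1,6](4)
Move 7: P2 pit1 -> P1=[1,5,6,4,1,7](1) P2=[0,0,2,2,2,7](5)
Move 8: P1 pit5 -> P1=[1,5,6,4,1,0](2) P2=[1,1,3,3,3,8](5)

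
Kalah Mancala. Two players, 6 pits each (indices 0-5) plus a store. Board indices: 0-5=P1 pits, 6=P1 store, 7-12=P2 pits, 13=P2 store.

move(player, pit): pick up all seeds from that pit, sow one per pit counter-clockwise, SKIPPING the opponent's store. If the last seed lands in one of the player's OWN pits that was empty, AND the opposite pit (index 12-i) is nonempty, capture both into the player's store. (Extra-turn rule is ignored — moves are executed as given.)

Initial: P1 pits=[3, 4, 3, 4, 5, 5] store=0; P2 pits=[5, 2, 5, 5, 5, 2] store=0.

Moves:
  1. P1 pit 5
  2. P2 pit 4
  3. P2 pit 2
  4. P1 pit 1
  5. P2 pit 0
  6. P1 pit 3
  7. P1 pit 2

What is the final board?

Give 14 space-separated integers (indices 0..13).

Move 1: P1 pit5 -> P1=[3,4,3,4,5,0](1) P2=[6,3,6,6,5,2](0)
Move 2: P2 pit4 -> P1=[4,5,4,4,5,0](1) P2=[6,3,6,6,0,3](1)
Move 3: P2 pit2 -> P1=[5,6,4,4,5,0](1) P2=[6,3,0,7,1,4](2)
Move 4: P1 pit1 -> P1=[5,0,5,5,6,1](2) P2=[7,3,0,7,1,4](2)
Move 5: P2 pit0 -> P1=[6,0,5,5,6,1](2) P2=[0,4,1,8,2,5](3)
Move 6: P1 pit3 -> P1=[6,0,5,0,7,2](3) P2=[1,5,1,8,2,5](3)
Move 7: P1 pit2 -> P1=[6,0,0,1,8,3](4) P2=[2,5,1,8,2,5](3)

Answer: 6 0 0 1 8 3 4 2 5 1 8 2 5 3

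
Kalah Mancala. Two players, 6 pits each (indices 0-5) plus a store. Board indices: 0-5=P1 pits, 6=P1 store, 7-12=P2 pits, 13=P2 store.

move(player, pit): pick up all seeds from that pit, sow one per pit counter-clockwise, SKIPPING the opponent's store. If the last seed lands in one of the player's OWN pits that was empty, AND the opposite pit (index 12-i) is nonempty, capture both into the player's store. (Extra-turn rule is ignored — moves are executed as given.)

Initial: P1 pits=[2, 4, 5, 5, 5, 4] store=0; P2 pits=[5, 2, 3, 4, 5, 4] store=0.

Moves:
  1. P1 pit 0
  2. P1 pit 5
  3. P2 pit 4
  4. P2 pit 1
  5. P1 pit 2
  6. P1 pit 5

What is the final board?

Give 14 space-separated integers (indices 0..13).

Move 1: P1 pit0 -> P1=[0,5,6,5,5,4](0) P2=[5,2,3,4,5,4](0)
Move 2: P1 pit5 -> P1=[0,5,6,5,5,0](1) P2=[6,3,4,4,5,4](0)
Move 3: P2 pit4 -> P1=[1,6,7,5,5,0](1) P2=[6,3,4,4,0,5](1)
Move 4: P2 pit1 -> P1=[1,0,7,5,5,0](1) P2=[6,0,5,5,0,5](8)
Move 5: P1 pit2 -> P1=[1,0,0,6,6,1](2) P2=[7,1,6,5,0,5](8)
Move 6: P1 pit5 -> P1=[1,0,0,6,6,0](3) P2=[7,1,6,5,0,5](8)

Answer: 1 0 0 6 6 0 3 7 1 6 5 0 5 8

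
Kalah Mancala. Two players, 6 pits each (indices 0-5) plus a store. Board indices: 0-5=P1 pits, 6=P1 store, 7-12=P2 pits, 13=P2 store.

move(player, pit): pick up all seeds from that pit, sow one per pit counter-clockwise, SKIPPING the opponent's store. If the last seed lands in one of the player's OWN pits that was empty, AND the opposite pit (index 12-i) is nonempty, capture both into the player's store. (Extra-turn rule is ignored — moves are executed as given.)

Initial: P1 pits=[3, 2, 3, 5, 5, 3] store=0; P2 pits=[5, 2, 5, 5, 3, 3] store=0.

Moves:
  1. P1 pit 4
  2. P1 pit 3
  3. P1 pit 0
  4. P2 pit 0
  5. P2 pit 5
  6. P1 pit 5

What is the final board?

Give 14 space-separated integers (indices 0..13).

Move 1: P1 pit4 -> P1=[3,2,3,5,0,4](1) P2=[6,3,6,5,3,3](0)
Move 2: P1 pit3 -> P1=[3,2,3,0,1,5](2) P2=[7,4,6,5,3,3](0)
Move 3: P1 pit0 -> P1=[0,3,4,0,1,5](9) P2=[7,4,0,5,3,3](0)
Move 4: P2 pit0 -> P1=[1,3,4,0,1,5](9) P2=[0,5,1,6,4,4](1)
Move 5: P2 pit5 -> P1=[2,4,5,0,1,5](9) P2=[0,5,1,6,4,0](2)
Move 6: P1 pit5 -> P1=[2,4,5,0,1,0](10) P2=[1,6,2,7,4,0](2)

Answer: 2 4 5 0 1 0 10 1 6 2 7 4 0 2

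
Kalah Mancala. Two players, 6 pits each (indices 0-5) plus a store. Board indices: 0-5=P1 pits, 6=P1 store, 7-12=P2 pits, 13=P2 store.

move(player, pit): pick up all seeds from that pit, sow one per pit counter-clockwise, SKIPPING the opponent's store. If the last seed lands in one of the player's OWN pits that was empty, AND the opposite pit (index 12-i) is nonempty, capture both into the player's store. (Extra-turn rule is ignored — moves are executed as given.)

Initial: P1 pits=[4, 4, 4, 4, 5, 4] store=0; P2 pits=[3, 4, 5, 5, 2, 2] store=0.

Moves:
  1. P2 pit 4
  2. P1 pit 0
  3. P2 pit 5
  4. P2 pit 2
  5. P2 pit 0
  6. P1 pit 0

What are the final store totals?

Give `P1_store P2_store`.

Move 1: P2 pit4 -> P1=[4,4,4,4,5,4](0) P2=[3,4,5,5,0,3](1)
Move 2: P1 pit0 -> P1=[0,5,5,5,6,4](0) P2=[3,4,5,5,0,3](1)
Move 3: P2 pit5 -> P1=[1,6,5,5,6,4](0) P2=[3,4,5,5,0,0](2)
Move 4: P2 pit2 -> P1=[2,6,5,5,6,4](0) P2=[3,4,0,6,1,1](3)
Move 5: P2 pit0 -> P1=[2,6,5,5,6,4](0) P2=[0,5,1,7,1,1](3)
Move 6: P1 pit0 -> P1=[0,7,6,5,6,4](0) P2=[0,5,1,7,1,1](3)

Answer: 0 3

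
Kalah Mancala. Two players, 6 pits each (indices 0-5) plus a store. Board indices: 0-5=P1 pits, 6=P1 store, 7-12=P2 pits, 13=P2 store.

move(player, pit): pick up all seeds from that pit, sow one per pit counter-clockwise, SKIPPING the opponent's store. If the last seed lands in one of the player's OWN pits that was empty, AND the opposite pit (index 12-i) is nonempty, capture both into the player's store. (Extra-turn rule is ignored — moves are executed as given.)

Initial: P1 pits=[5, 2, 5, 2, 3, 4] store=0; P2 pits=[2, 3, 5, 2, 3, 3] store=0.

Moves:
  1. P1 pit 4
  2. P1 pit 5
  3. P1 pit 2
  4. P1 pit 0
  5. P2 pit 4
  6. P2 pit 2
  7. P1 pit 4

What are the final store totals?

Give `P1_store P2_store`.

Move 1: P1 pit4 -> P1=[5,2,5,2,0,5](1) P2=[3,3,5,2,3,3](0)
Move 2: P1 pit5 -> P1=[5,2,5,2,0,0](2) P2=[4,4,6,3,3,3](0)
Move 3: P1 pit2 -> P1=[5,2,0,3,1,1](3) P2=[5,4,6,3,3,3](0)
Move 4: P1 pit0 -> P1=[0,3,1,4,2,2](3) P2=[5,4,6,3,3,3](0)
Move 5: P2 pit4 -> P1=[1,3,1,4,2,2](3) P2=[5,4,6,3,0,4](1)
Move 6: P2 pit2 -> P1=[2,4,1,4,2,2](3) P2=[5,4,0,4,1,5](2)
Move 7: P1 pit4 -> P1=[2,4,1,4,0,3](4) P2=[5,4,0,4,1,5](2)

Answer: 4 2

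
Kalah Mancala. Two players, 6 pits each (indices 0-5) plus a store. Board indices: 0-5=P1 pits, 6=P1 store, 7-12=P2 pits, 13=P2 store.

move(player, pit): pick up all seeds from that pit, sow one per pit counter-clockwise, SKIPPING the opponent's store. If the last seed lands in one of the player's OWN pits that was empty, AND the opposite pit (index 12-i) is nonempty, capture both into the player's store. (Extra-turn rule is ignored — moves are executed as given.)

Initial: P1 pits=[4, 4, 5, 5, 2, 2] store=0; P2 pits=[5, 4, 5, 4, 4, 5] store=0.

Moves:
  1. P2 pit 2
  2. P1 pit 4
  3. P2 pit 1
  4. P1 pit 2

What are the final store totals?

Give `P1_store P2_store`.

Answer: 2 1

Derivation:
Move 1: P2 pit2 -> P1=[5,4,5,5,2,2](0) P2=[5,4,0,5,5,6](1)
Move 2: P1 pit4 -> P1=[5,4,5,5,0,3](1) P2=[5,4,0,5,5,6](1)
Move 3: P2 pit1 -> P1=[5,4,5,5,0,3](1) P2=[5,0,1,6,6,7](1)
Move 4: P1 pit2 -> P1=[5,4,0,6,1,4](2) P2=[6,0,1,6,6,7](1)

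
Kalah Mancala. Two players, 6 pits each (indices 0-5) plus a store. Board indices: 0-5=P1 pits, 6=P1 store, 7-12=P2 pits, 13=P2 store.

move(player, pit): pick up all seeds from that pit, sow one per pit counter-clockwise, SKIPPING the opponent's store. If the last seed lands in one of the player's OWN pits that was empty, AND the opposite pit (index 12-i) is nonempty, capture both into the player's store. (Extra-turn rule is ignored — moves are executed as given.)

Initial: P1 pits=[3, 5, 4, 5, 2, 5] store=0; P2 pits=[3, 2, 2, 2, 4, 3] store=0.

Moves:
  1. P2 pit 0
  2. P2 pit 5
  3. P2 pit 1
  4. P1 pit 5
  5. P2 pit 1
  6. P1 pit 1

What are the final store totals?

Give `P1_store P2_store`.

Answer: 2 1

Derivation:
Move 1: P2 pit0 -> P1=[3,5,4,5,2,5](0) P2=[0,3,3,3,4,3](0)
Move 2: P2 pit5 -> P1=[4,6,4,5,2,5](0) P2=[0,3,3,3,4,0](1)
Move 3: P2 pit1 -> P1=[4,6,4,5,2,5](0) P2=[0,0,4,4,5,0](1)
Move 4: P1 pit5 -> P1=[4,6,4,5,2,0](1) P2=[1,1,5,5,5,0](1)
Move 5: P2 pit1 -> P1=[4,6,4,5,2,0](1) P2=[1,0,6,5,5,0](1)
Move 6: P1 pit1 -> P1=[4,0,5,6,3,1](2) P2=[2,0,6,5,5,0](1)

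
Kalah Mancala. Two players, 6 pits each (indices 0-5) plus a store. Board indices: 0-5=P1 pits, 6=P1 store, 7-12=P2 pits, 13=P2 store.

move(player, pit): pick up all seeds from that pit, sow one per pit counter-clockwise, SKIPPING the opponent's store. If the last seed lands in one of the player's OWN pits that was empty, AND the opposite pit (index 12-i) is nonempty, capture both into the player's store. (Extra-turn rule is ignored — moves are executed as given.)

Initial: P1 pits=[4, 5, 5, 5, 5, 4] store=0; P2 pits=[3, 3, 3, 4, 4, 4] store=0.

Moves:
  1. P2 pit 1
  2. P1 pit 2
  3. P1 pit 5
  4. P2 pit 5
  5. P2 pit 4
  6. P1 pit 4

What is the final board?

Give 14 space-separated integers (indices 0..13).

Answer: 6 7 2 6 0 1 3 6 2 6 7 0 1 2

Derivation:
Move 1: P2 pit1 -> P1=[4,5,5,5,5,4](0) P2=[3,0,4,5,5,4](0)
Move 2: P1 pit2 -> P1=[4,5,0,6,6,5](1) P2=[4,0,4,5,5,4](0)
Move 3: P1 pit5 -> P1=[4,5,0,6,6,0](2) P2=[5,1,5,6,5,4](0)
Move 4: P2 pit5 -> P1=[5,6,1,6,6,0](2) P2=[5,1,5,6,5,0](1)
Move 5: P2 pit4 -> P1=[6,7,2,6,6,0](2) P2=[5,1,5,6,0,1](2)
Move 6: P1 pit4 -> P1=[6,7,2,6,0,1](3) P2=[6,2,6,7,0,1](2)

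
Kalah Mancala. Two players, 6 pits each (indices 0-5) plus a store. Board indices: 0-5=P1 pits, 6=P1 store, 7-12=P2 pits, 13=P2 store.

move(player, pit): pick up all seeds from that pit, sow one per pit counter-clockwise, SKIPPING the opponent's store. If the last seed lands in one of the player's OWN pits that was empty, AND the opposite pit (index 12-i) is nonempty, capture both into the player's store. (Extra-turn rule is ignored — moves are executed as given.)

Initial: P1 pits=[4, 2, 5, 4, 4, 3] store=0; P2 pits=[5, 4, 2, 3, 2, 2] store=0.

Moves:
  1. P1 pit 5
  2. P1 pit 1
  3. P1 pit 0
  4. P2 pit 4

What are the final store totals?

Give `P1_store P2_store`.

Answer: 1 1

Derivation:
Move 1: P1 pit5 -> P1=[4,2,5,4,4,0](1) P2=[6,5,2,3,2,2](0)
Move 2: P1 pit1 -> P1=[4,0,6,5,4,0](1) P2=[6,5,2,3,2,2](0)
Move 3: P1 pit0 -> P1=[0,1,7,6,5,0](1) P2=[6,5,2,3,2,2](0)
Move 4: P2 pit4 -> P1=[0,1,7,6,5,0](1) P2=[6,5,2,3,0,3](1)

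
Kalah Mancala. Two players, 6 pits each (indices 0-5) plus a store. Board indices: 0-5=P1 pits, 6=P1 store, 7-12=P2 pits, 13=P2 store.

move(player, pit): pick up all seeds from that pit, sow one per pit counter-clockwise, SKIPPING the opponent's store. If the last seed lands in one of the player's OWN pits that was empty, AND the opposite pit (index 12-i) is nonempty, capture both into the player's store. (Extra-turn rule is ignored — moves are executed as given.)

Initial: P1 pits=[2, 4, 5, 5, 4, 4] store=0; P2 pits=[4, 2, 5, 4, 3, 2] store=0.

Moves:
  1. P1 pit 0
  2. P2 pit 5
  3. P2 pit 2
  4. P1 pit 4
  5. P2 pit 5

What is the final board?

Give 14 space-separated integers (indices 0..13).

Answer: 2 5 6 5 0 5 1 5 3 0 5 4 0 3

Derivation:
Move 1: P1 pit0 -> P1=[0,5,6,5,4,4](0) P2=[4,2,5,4,3,2](0)
Move 2: P2 pit5 -> P1=[1,5,6,5,4,4](0) P2=[4,2,5,4,3,0](1)
Move 3: P2 pit2 -> P1=[2,5,6,5,4,4](0) P2=[4,2,0,5,4,1](2)
Move 4: P1 pit4 -> P1=[2,5,6,5,0,5](1) P2=[5,3,0,5,4,1](2)
Move 5: P2 pit5 -> P1=[2,5,6,5,0,5](1) P2=[5,3,0,5,4,0](3)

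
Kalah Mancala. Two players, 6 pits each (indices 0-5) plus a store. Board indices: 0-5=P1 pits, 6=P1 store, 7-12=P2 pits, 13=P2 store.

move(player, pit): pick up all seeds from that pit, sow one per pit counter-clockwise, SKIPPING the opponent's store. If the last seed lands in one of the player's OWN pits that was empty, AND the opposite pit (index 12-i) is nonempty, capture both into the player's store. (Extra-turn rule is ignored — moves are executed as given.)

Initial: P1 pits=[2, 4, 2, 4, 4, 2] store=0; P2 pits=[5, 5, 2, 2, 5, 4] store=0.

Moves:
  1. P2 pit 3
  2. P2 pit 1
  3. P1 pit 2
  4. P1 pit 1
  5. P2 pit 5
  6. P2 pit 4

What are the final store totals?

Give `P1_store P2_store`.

Move 1: P2 pit3 -> P1=[2,4,2,4,4,2](0) P2=[5,5,2,0,6,5](0)
Move 2: P2 pit1 -> P1=[2,4,2,4,4,2](0) P2=[5,0,3,1,7,6](1)
Move 3: P1 pit2 -> P1=[2,4,0,5,5,2](0) P2=[5,0,3,1,7,6](1)
Move 4: P1 pit1 -> P1=[2,0,1,6,6,3](0) P2=[5,0,3,1,7,6](1)
Move 5: P2 pit5 -> P1=[3,1,2,7,7,3](0) P2=[5,0,3,1,7,0](2)
Move 6: P2 pit4 -> P1=[4,2,3,8,8,3](0) P2=[5,0,3,1,0,1](3)

Answer: 0 3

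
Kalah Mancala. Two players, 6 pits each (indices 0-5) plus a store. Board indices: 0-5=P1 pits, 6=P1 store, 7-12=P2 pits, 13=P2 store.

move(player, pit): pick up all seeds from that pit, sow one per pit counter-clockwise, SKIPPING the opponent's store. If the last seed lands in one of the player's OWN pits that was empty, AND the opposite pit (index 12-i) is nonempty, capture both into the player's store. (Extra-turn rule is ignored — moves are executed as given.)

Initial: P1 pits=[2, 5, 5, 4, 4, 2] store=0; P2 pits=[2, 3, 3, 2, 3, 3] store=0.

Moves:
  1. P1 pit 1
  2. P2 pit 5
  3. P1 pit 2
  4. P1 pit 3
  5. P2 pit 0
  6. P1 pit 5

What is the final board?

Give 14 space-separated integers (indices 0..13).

Move 1: P1 pit1 -> P1=[2,0,6,5,5,3](1) P2=[2,3,3,2,3,3](0)
Move 2: P2 pit5 -> P1=[3,1,6,5,5,3](1) P2=[2,3,3,2,3,0](1)
Move 3: P1 pit2 -> P1=[3,1,0,6,6,4](2) P2=[3,4,3,2,3,0](1)
Move 4: P1 pit3 -> P1=[3,1,0,0,7,5](3) P2=[4,5,4,2,3,0](1)
Move 5: P2 pit0 -> P1=[3,1,0,0,7,5](3) P2=[0,6,5,3,4,0](1)
Move 6: P1 pit5 -> P1=[3,1,0,0,7,0](4) P2=[1,7,6,4,4,0](1)

Answer: 3 1 0 0 7 0 4 1 7 6 4 4 0 1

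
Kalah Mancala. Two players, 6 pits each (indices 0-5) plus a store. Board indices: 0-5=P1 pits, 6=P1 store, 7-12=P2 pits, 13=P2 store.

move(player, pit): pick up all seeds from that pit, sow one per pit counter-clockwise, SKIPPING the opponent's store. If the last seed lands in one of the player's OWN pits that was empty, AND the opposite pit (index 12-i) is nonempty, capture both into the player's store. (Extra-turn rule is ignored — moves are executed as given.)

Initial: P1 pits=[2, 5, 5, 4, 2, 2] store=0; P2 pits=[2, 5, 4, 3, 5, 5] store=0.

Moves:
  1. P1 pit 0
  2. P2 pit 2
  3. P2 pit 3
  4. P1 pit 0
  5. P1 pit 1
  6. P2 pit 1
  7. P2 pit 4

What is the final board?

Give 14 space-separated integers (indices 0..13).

Move 1: P1 pit0 -> P1=[0,6,6,4,2,2](0) P2=[2,5,4,3,5,5](0)
Move 2: P2 pit2 -> P1=[0,6,6,4,2,2](0) P2=[2,5,0,4,6,6](1)
Move 3: P2 pit3 -> P1=[1,6,6,4,2,2](0) P2=[2,5,0,0,7,7](2)
Move 4: P1 pit0 -> P1=[0,7,6,4,2,2](0) P2=[2,5,0,0,7,7](2)
Move 5: P1 pit1 -> P1=[0,0,7,5,3,3](1) P2=[3,6,0,0,7,7](2)
Move 6: P2 pit1 -> P1=[1,0,7,5,3,3](1) P2=[3,0,1,1,8,8](3)
Move 7: P2 pit4 -> P1=[2,1,8,6,4,4](1) P2=[3,0,1,1,0,9](4)

Answer: 2 1 8 6 4 4 1 3 0 1 1 0 9 4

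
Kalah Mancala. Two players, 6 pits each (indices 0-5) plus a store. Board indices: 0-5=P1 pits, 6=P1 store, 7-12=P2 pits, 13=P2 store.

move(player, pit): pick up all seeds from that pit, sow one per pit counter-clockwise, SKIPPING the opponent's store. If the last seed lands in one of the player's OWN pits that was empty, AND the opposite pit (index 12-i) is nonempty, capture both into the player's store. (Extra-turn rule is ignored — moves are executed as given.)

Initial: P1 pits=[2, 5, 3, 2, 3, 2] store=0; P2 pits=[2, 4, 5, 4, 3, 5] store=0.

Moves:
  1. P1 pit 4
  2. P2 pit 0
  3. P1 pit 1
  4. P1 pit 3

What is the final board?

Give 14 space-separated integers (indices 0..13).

Answer: 2 0 4 0 2 5 3 0 5 6 5 3 5 0

Derivation:
Move 1: P1 pit4 -> P1=[2,5,3,2,0,3](1) P2=[3,4,5,4,3,5](0)
Move 2: P2 pit0 -> P1=[2,5,3,2,0,3](1) P2=[0,5,6,5,3,5](0)
Move 3: P1 pit1 -> P1=[2,0,4,3,1,4](2) P2=[0,5,6,5,3,5](0)
Move 4: P1 pit3 -> P1=[2,0,4,0,2,5](3) P2=[0,5,6,5,3,5](0)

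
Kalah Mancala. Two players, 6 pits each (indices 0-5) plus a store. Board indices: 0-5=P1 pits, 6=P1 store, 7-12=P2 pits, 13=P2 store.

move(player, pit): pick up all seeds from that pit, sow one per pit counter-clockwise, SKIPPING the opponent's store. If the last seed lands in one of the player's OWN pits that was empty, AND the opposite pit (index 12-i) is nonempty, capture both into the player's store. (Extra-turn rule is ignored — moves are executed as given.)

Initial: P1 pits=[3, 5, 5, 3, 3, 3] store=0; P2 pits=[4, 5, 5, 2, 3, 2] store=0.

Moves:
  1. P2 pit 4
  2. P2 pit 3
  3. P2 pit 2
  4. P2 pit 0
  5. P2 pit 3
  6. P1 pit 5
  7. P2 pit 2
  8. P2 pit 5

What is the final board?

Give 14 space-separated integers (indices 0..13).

Move 1: P2 pit4 -> P1=[4,5,5,3,3,3](0) P2=[4,5,5,2,0,3](1)
Move 2: P2 pit3 -> P1=[4,5,5,3,3,3](0) P2=[4,5,5,0,1,4](1)
Move 3: P2 pit2 -> P1=[5,5,5,3,3,3](0) P2=[4,5,0,1,2,5](2)
Move 4: P2 pit0 -> P1=[5,5,5,3,3,3](0) P2=[0,6,1,2,3,5](2)
Move 5: P2 pit3 -> P1=[5,5,5,3,3,3](0) P2=[0,6,1,0,4,6](2)
Move 6: P1 pit5 -> P1=[5,5,5,3,3,0](1) P2=[1,7,1,0,4,6](2)
Move 7: P2 pit2 -> P1=[5,5,0,3,3,0](1) P2=[1,7,0,0,4,6](8)
Move 8: P2 pit5 -> P1=[6,6,1,4,4,0](1) P2=[1,7,0,0,4,0](9)

Answer: 6 6 1 4 4 0 1 1 7 0 0 4 0 9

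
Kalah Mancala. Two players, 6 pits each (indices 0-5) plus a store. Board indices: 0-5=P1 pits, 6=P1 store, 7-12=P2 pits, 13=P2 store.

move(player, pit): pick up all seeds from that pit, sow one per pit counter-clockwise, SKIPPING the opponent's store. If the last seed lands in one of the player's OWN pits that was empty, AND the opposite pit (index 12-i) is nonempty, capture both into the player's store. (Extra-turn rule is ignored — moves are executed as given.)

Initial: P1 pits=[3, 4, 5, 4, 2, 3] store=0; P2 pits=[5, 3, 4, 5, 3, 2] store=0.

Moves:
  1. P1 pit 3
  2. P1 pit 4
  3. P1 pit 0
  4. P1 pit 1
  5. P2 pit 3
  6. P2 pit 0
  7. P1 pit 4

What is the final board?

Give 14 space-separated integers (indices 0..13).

Move 1: P1 pit3 -> P1=[3,4,5,0,3,4](1) P2=[6,3,4,5,3,2](0)
Move 2: P1 pit4 -> P1=[3,4,5,0,0,5](2) P2=[7,3,4,5,3,2](0)
Move 3: P1 pit0 -> P1=[0,5,6,0,0,5](7) P2=[7,3,0,5,3,2](0)
Move 4: P1 pit1 -> P1=[0,0,7,1,1,6](8) P2=[7,3,0,5,3,2](0)
Move 5: P2 pit3 -> P1=[1,1,7,1,1,6](8) P2=[7,3,0,0,4,3](1)
Move 6: P2 pit0 -> P1=[2,1,7,1,1,6](8) P2=[0,4,1,1,5,4](2)
Move 7: P1 pit4 -> P1=[2,1,7,1,0,7](8) P2=[0,4,1,1,5,4](2)

Answer: 2 1 7 1 0 7 8 0 4 1 1 5 4 2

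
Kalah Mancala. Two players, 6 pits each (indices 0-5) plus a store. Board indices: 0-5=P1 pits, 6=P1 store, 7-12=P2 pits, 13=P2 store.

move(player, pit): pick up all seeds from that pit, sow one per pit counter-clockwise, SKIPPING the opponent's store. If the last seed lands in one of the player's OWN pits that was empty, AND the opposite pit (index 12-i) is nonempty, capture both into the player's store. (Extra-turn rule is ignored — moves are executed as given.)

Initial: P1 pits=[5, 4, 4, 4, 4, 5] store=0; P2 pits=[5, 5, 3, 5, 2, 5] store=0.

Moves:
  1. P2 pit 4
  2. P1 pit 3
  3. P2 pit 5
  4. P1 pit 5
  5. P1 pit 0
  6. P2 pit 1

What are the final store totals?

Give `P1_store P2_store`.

Move 1: P2 pit4 -> P1=[5,4,4,4,4,5](0) P2=[5,5,3,5,0,6](1)
Move 2: P1 pit3 -> P1=[5,4,4,0,5,6](1) P2=[6,5,3,5,0,6](1)
Move 3: P2 pit5 -> P1=[6,5,5,1,6,6](1) P2=[6,5,3,5,0,0](2)
Move 4: P1 pit5 -> P1=[6,5,5,1,6,0](2) P2=[7,6,4,6,1,0](2)
Move 5: P1 pit0 -> P1=[0,6,6,2,7,1](3) P2=[7,6,4,6,1,0](2)
Move 6: P2 pit1 -> P1=[1,6,6,2,7,1](3) P2=[7,0,5,7,2,1](3)

Answer: 3 3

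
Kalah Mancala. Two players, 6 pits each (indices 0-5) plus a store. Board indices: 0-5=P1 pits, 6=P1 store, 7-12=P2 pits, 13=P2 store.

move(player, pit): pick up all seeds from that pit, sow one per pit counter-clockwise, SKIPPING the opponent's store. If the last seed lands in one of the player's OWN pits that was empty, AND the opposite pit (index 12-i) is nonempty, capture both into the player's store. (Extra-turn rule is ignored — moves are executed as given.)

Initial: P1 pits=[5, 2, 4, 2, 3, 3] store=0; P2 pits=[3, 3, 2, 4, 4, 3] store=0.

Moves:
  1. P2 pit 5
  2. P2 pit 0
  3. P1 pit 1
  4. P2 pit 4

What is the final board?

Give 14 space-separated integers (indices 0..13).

Move 1: P2 pit5 -> P1=[6,3,4,2,3,3](0) P2=[3,3,2,4,4,0](1)
Move 2: P2 pit0 -> P1=[6,3,4,2,3,3](0) P2=[0,4,3,5,4,0](1)
Move 3: P1 pit1 -> P1=[6,0,5,3,4,3](0) P2=[0,4,3,5,4,0](1)
Move 4: P2 pit4 -> P1=[7,1,5,3,4,3](0) P2=[0,4,3,5,0,1](2)

Answer: 7 1 5 3 4 3 0 0 4 3 5 0 1 2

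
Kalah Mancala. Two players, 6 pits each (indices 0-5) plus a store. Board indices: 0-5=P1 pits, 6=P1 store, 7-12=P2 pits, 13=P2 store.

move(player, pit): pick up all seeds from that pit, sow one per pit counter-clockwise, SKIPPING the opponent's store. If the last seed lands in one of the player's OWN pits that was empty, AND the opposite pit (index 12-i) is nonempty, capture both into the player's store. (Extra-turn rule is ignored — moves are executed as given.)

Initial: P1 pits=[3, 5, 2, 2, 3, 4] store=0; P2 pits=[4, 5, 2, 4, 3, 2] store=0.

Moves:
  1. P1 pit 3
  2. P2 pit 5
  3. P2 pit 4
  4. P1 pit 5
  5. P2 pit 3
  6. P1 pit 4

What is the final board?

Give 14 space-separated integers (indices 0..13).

Answer: 6 6 2 0 0 1 2 6 7 3 0 1 2 3

Derivation:
Move 1: P1 pit3 -> P1=[3,5,2,0,4,5](0) P2=[4,5,2,4,3,2](0)
Move 2: P2 pit5 -> P1=[4,5,2,0,4,5](0) P2=[4,5,2,4,3,0](1)
Move 3: P2 pit4 -> P1=[5,5,2,0,4,5](0) P2=[4,5,2,4,0,1](2)
Move 4: P1 pit5 -> P1=[5,5,2,0,4,0](1) P2=[5,6,3,5,0,1](2)
Move 5: P2 pit3 -> P1=[6,6,2,0,4,0](1) P2=[5,6,3,0,1,2](3)
Move 6: P1 pit4 -> P1=[6,6,2,0,0,1](2) P2=[6,7,3,0,1,2](3)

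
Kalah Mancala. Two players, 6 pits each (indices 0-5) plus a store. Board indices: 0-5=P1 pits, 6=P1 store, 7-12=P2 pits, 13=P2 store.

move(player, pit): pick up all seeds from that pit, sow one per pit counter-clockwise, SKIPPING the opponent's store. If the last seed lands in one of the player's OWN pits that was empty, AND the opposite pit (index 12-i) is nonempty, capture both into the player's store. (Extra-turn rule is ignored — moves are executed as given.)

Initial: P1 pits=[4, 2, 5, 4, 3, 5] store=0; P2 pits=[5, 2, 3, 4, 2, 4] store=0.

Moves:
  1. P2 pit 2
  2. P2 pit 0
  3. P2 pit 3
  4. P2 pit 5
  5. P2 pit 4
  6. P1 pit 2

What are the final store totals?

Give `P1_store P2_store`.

Answer: 1 3

Derivation:
Move 1: P2 pit2 -> P1=[4,2,5,4,3,5](0) P2=[5,2,0,5,3,5](0)
Move 2: P2 pit0 -> P1=[4,2,5,4,3,5](0) P2=[0,3,1,6,4,6](0)
Move 3: P2 pit3 -> P1=[5,3,6,4,3,5](0) P2=[0,3,1,0,5,7](1)
Move 4: P2 pit5 -> P1=[6,4,7,5,4,6](0) P2=[0,3,1,0,5,0](2)
Move 5: P2 pit4 -> P1=[7,5,8,5,4,6](0) P2=[0,3,1,0,0,1](3)
Move 6: P1 pit2 -> P1=[7,5,0,6,5,7](1) P2=[1,4,2,1,0,1](3)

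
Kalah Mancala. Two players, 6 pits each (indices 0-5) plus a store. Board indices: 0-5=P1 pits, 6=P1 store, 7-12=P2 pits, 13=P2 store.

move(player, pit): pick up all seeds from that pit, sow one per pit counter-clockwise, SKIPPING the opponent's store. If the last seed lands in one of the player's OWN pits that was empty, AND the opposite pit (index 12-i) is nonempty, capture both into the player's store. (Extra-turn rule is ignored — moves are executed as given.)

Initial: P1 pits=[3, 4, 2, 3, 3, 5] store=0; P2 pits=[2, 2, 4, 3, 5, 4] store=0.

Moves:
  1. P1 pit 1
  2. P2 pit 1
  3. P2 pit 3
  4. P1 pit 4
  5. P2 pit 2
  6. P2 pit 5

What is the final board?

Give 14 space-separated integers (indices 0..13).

Answer: 6 1 4 5 1 7 1 3 1 0 1 7 0 3

Derivation:
Move 1: P1 pit1 -> P1=[3,0,3,4,4,6](0) P2=[2,2,4,3,5,4](0)
Move 2: P2 pit1 -> P1=[3,0,3,4,4,6](0) P2=[2,0,5,4,5,4](0)
Move 3: P2 pit3 -> P1=[4,0,3,4,4,6](0) P2=[2,0,5,0,6,5](1)
Move 4: P1 pit4 -> P1=[4,0,3,4,0,7](1) P2=[3,1,5,0,6,5](1)
Move 5: P2 pit2 -> P1=[5,0,3,4,0,7](1) P2=[3,1,0,1,7,6](2)
Move 6: P2 pit5 -> P1=[6,1,4,5,1,7](1) P2=[3,1,0,1,7,0](3)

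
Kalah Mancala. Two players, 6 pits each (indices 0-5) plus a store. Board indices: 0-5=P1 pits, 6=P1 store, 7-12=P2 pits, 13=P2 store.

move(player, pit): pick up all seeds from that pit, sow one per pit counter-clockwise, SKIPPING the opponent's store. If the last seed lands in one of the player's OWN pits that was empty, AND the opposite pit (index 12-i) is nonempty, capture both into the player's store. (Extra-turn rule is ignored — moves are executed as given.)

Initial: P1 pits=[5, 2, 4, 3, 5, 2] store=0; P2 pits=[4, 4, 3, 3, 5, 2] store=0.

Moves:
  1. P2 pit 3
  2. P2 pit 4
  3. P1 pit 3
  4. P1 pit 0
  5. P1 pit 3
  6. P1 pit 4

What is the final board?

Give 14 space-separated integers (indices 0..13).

Move 1: P2 pit3 -> P1=[5,2,4,3,5,2](0) P2=[4,4,3,0,6,3](1)
Move 2: P2 pit4 -> P1=[6,3,5,4,5,2](0) P2=[4,4,3,0,0,4](2)
Move 3: P1 pit3 -> P1=[6,3,5,0,6,3](1) P2=[5,4,3,0,0,4](2)
Move 4: P1 pit0 -> P1=[0,4,6,1,7,4](2) P2=[5,4,3,0,0,4](2)
Move 5: P1 pit3 -> P1=[0,4,6,0,8,4](2) P2=[5,4,3,0,0,4](2)
Move 6: P1 pit4 -> P1=[0,4,6,0,0,5](3) P2=[6,5,4,1,1,5](2)

Answer: 0 4 6 0 0 5 3 6 5 4 1 1 5 2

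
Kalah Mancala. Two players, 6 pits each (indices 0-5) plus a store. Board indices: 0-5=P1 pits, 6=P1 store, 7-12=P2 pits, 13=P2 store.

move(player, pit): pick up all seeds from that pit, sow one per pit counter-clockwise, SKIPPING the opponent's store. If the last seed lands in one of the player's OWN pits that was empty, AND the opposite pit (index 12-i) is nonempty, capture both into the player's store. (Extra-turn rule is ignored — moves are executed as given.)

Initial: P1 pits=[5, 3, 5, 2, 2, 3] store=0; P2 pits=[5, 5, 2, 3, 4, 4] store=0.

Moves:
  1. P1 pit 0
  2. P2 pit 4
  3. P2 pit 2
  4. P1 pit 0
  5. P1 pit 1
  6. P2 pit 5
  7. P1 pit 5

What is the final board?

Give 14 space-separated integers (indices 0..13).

Answer: 1 1 8 4 3 0 1 6 6 1 4 0 0 8

Derivation:
Move 1: P1 pit0 -> P1=[0,4,6,3,3,4](0) P2=[5,5,2,3,4,4](0)
Move 2: P2 pit4 -> P1=[1,5,6,3,3,4](0) P2=[5,5,2,3,0,5](1)
Move 3: P2 pit2 -> P1=[1,0,6,3,3,4](0) P2=[5,5,0,4,0,5](7)
Move 4: P1 pit0 -> P1=[0,1,6,3,3,4](0) P2=[5,5,0,4,0,5](7)
Move 5: P1 pit1 -> P1=[0,0,7,3,3,4](0) P2=[5,5,0,4,0,5](7)
Move 6: P2 pit5 -> P1=[1,1,8,4,3,4](0) P2=[5,5,0,4,0,0](8)
Move 7: P1 pit5 -> P1=[1,1,8,4,3,0](1) P2=[6,6,1,4,0,0](8)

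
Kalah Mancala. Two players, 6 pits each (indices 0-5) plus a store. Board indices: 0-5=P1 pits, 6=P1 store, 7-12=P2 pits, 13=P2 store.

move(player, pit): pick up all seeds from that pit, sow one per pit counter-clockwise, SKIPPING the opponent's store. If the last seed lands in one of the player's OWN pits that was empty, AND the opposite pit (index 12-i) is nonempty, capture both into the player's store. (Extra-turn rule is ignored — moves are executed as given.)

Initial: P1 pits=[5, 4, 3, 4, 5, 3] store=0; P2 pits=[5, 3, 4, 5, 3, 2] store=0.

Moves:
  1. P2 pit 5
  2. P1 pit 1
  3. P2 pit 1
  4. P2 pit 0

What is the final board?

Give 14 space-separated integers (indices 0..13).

Move 1: P2 pit5 -> P1=[6,4,3,4,5,3](0) P2=[5,3,4,5,3,0](1)
Move 2: P1 pit1 -> P1=[6,0,4,5,6,4](0) P2=[5,3,4,5,3,0](1)
Move 3: P2 pit1 -> P1=[6,0,4,5,6,4](0) P2=[5,0,5,6,4,0](1)
Move 4: P2 pit0 -> P1=[0,0,4,5,6,4](0) P2=[0,1,6,7,5,0](8)

Answer: 0 0 4 5 6 4 0 0 1 6 7 5 0 8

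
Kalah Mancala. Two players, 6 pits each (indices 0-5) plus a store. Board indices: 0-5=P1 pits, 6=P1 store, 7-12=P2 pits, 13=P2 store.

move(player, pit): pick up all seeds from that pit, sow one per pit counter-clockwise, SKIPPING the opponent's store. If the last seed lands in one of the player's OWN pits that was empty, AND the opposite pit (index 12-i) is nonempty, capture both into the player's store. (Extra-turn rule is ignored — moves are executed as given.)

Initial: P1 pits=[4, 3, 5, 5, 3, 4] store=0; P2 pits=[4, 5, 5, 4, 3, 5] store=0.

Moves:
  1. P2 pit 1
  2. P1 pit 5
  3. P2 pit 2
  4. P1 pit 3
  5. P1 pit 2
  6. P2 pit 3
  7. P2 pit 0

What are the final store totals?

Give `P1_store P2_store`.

Answer: 3 4

Derivation:
Move 1: P2 pit1 -> P1=[4,3,5,5,3,4](0) P2=[4,0,6,5,4,6](1)
Move 2: P1 pit5 -> P1=[4,3,5,5,3,0](1) P2=[5,1,7,5,4,6](1)
Move 3: P2 pit2 -> P1=[5,4,6,5,3,0](1) P2=[5,1,0,6,5,7](2)
Move 4: P1 pit3 -> P1=[5,4,6,0,4,1](2) P2=[6,2,0,6,5,7](2)
Move 5: P1 pit2 -> P1=[5,4,0,1,5,2](3) P2=[7,3,0,6,5,7](2)
Move 6: P2 pit3 -> P1=[6,5,1,1,5,2](3) P2=[7,3,0,0,6,8](3)
Move 7: P2 pit0 -> P1=[7,5,1,1,5,2](3) P2=[0,4,1,1,7,9](4)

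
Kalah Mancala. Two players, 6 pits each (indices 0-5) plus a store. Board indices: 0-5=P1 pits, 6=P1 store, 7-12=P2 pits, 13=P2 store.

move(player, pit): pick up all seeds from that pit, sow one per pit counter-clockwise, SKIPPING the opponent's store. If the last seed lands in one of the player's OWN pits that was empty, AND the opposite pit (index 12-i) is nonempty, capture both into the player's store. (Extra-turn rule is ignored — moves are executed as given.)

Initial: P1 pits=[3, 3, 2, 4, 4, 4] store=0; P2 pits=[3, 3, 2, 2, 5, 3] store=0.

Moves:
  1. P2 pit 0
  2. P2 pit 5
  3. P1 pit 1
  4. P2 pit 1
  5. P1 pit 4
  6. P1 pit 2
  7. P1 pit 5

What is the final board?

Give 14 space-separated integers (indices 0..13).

Answer: 0 0 0 6 1 0 2 2 2 6 5 7 1 6

Derivation:
Move 1: P2 pit0 -> P1=[3,3,2,4,4,4](0) P2=[0,4,3,3,5,3](0)
Move 2: P2 pit5 -> P1=[4,4,2,4,4,4](0) P2=[0,4,3,3,5,0](1)
Move 3: P1 pit1 -> P1=[4,0,3,5,5,5](0) P2=[0,4,3,3,5,0](1)
Move 4: P2 pit1 -> P1=[0,0,3,5,5,5](0) P2=[0,0,4,4,6,0](6)
Move 5: P1 pit4 -> P1=[0,0,3,5,0,6](1) P2=[1,1,5,4,6,0](6)
Move 6: P1 pit2 -> P1=[0,0,0,6,1,7](1) P2=[1,1,5,4,6,0](6)
Move 7: P1 pit5 -> P1=[0,0,0,6,1,0](2) P2=[2,2,6,5,7,1](6)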